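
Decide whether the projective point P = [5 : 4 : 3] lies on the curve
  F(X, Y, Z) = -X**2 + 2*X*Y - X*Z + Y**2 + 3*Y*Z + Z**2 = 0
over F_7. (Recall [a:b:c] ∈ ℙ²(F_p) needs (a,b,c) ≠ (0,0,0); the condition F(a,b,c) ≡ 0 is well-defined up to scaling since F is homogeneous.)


F(5,4,3) ≡ 5 (mod 7); P is NOT on the curve.

Evaluate F(5, 4, 3) term-by-term (mod 7).
  -X**2 ↦ -1·25·1·1 = -25
  2*X*Y ↦ 2·5·4·1 = 40
  -X*Z ↦ -1·5·1·3 = -15
  Y**2 ↦ 1·1·16·1 = 16
  3*Y*Z ↦ 3·1·4·3 = 36
  Z**2 ↦ 1·1·1·9 = 9
Sum: F(5, 4, 3) = (-25) + (40) + (-15) + (16) + (36) + (9) = 61.
Reducing mod 7: 61 ≡ 5 (mod 7).
Since F(a, b, c) ≡ 5 ≠ 0 (mod 7), P does NOT lie on the curve.


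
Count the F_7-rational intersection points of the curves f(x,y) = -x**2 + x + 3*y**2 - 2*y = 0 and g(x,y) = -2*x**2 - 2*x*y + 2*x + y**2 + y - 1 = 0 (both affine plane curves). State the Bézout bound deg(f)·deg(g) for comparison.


Common zeros: {(6, 5)}; count = 1; Bézout bound = 4.

deg(f) = 2, deg(g) = 2, so Bézout bound = 4.
Scan x ∈ F_7. For each x, list the y ∈ F_7 with f(x, y) ≡ 0 and those with g(x, y) ≡ 0 (mod 7); the common zeros in that column are the intersection.
  x = 0: f ≡ 0 at y ∈ {0, 3}; g ≡ 0 at y ∈ ∅; common: ∅.
  x = 1: f ≡ 0 at y ∈ {0, 3}; g ≡ 0 at y ∈ ∅; common: ∅.
  x = 2: f ≡ 0 at y ∈ {5}; g ≡ 0 at y ∈ {1, 2}; common: ∅.
  x = 3: f ≡ 0 at y ∈ ∅; g ≡ 0 at y ∈ {6}; common: ∅.
  x = 4: f ≡ 0 at y ∈ {4, 6}; g ≡ 0 at y ∈ {2, 5}; common: ∅.
  x = 5: f ≡ 0 at y ∈ ∅; g ≡ 0 at y ∈ {1}; common: ∅.
  x = 6: f ≡ 0 at y ∈ {5}; g ≡ 0 at y ∈ {5, 6}; common: {5}.
Collecting: common zeros = {(6, 5)}, so the count is 1.
Comparison with the Bézout bound: 1 ≤ 4 = deg(f)·deg(g), as expected for curves with no common component (the affine F_7-count falls short of the bound because intersections may lie at infinity, over extension fields, or carry multiplicity).


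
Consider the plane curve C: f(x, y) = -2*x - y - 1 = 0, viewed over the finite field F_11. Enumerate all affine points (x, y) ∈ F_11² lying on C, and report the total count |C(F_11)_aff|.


Affine F_11-points: {(0, 10), (1, 8), (2, 6), (3, 4), (4, 2), (5, 0), (6, 9), (7, 7), (8, 5), (9, 3), (10, 1)}; count = 11.

For each of the 121 pairs (x, y) ∈ F_11², evaluate f(x, y) mod 11. Record the zeros.
  x = 0: [0↦10, 1↦9, 2↦8, 3↦7, 4↦6, 5↦5, 6↦4, 7↦3, 8↦2, 9↦1, 10↦0]  zeros at y ∈ {10}
  x = 1: [0↦8, 1↦7, 2↦6, 3↦5, 4↦4, 5↦3, 6↦2, 7↦1, 8↦0, 9↦10, 10↦9]  zeros at y ∈ {8}
  x = 2: [0↦6, 1↦5, 2↦4, 3↦3, 4↦2, 5↦1, 6↦0, 7↦10, 8↦9, 9↦8, 10↦7]  zeros at y ∈ {6}
  x = 3: [0↦4, 1↦3, 2↦2, 3↦1, 4↦0, 5↦10, 6↦9, 7↦8, 8↦7, 9↦6, 10↦5]  zeros at y ∈ {4}
  x = 4: [0↦2, 1↦1, 2↦0, 3↦10, 4↦9, 5↦8, 6↦7, 7↦6, 8↦5, 9↦4, 10↦3]  zeros at y ∈ {2}
  x = 5: [0↦0, 1↦10, 2↦9, 3↦8, 4↦7, 5↦6, 6↦5, 7↦4, 8↦3, 9↦2, 10↦1]  zeros at y ∈ {0}
  x = 6: [0↦9, 1↦8, 2↦7, 3↦6, 4↦5, 5↦4, 6↦3, 7↦2, 8↦1, 9↦0, 10↦10]  zeros at y ∈ {9}
  x = 7: [0↦7, 1↦6, 2↦5, 3↦4, 4↦3, 5↦2, 6↦1, 7↦0, 8↦10, 9↦9, 10↦8]  zeros at y ∈ {7}
  x = 8: [0↦5, 1↦4, 2↦3, 3↦2, 4↦1, 5↦0, 6↦10, 7↦9, 8↦8, 9↦7, 10↦6]  zeros at y ∈ {5}
  x = 9: [0↦3, 1↦2, 2↦1, 3↦0, 4↦10, 5↦9, 6↦8, 7↦7, 8↦6, 9↦5, 10↦4]  zeros at y ∈ {3}
  x = 10: [0↦1, 1↦0, 2↦10, 3↦9, 4↦8, 5↦7, 6↦6, 7↦5, 8↦4, 9↦3, 10↦2]  zeros at y ∈ {1}
Collecting zeros: affine points = {(0, 10), (1, 8), (2, 6), (3, 4), (4, 2), (5, 0), (6, 9), (7, 7), (8, 5), (9, 3), (10, 1)}.
Total count |C(F_11)_aff| = 11.


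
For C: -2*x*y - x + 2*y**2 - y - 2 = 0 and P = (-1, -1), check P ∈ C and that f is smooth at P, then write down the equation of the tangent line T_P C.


Tangent line at P: x - 3*y - 2 = 0.

Step 1: f(-1, -1) = 0, so P lies on C.
Step 2: partial derivatives
  f_x(x, y) = -2*y - 1, f_y(x, y) = -2*x + 4*y - 1.
  f_x(P) = 1, f_y(P) = -3 (gradient nonzero, so P is smooth).
Step 3: tangent line at P: 1·(x − -1) + -3·(y − -1) = 0.
Expanding: x - 3*y - 2 = 0.


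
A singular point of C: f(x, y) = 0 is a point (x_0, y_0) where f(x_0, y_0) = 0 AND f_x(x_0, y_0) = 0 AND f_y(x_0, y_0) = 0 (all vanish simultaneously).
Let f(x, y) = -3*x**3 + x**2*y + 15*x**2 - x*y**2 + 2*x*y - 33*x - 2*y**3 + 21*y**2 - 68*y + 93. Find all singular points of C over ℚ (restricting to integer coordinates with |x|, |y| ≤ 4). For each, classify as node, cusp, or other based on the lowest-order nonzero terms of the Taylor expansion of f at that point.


Singular points: {(2, 3)}; classification: cusp.

Compute partial derivatives:
  f_x = -9*x**2 + 2*x*y + 30*x - y**2 + 2*y - 33.
  f_y = x**2 - 2*x*y + 2*x - 6*y**2 + 42*y - 68.
Scan x_0 ∈ {−4, ..., 4}. For each x_0, f_y(x_0, y) is a polynomial in y; find its integer roots y ∈ {−4, ..., 4}, then test f_x and f at those candidates.
  x = -4: f_y(-4, y) = -6*y**2 + 50*y - 60; no integer root y with |y| ≤ 4.
  x = -3: f_y(-3, y) = -6*y**2 + 48*y - 65; no integer root y with |y| ≤ 4.
  x = -2: f_y(-2, y) = -6*y**2 + 46*y - 68; vanishes at y ∈ {2}. (-2, 2): f_x = -137 ≠ 0.
  x = -1: f_y(-1, y) = -6*y**2 + 44*y - 69; no integer root y with |y| ≤ 4.
  x = 0: f_y(0, y) = -6*y**2 + 42*y - 68; no integer root y with |y| ≤ 4.
  x = 1: f_y(1, y) = -6*y**2 + 40*y - 65; no integer root y with |y| ≤ 4.
  x = 2: f_y(2, y) = -6*y**2 + 38*y - 60; vanishes at y ∈ {3}. (2, 3): f_x = 0, f = 0 — SINGULAR.
  x = 3: f_y(3, y) = -6*y**2 + 36*y - 53; no integer root y with |y| ≤ 4.
  x = 4: f_y(4, y) = -6*y**2 + 34*y - 44; vanishes at y ∈ {2}. (4, 2): f_x = -41 ≠ 0.
Only singular point on the grid: (2, 3).
Classify: substitute x = 2 + u, y = 3 + v and expand: f = -3*u**3 + u**2*v - u*v**2 - 2*v**3 + v**2.
No constant or linear terms (consistent with a singular point). Quadratic part: v**2. Cubic part: -3*u**3 + u**2*v - u*v**2 - 2*v**3.
The quadratic part v**2 is a perfect square, so there is a single (double) tangent line v = 0, i.e. y = 3. Restricting the cubic part to that line (v = 0) leaves -3*u**3 ≠ 0, so f is not divisible by v and the branch is v² ≈ 3*u**3 to lowest order — this is a cusp.
Classification: cusp.


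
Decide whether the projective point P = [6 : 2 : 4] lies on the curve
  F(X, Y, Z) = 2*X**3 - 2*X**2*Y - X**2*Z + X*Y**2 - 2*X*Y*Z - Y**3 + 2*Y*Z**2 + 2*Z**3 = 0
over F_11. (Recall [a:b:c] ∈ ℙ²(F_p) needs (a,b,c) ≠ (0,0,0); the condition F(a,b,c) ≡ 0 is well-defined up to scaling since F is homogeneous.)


F(6,2,4) ≡ 3 (mod 11); P is NOT on the curve.

Evaluate F(6, 2, 4) term-by-term (mod 11).
  2*X**3 ↦ 2·216·1·1 = 432
  -2*X**2*Y ↦ -2·36·2·1 = -144
  -X**2*Z ↦ -1·36·1·4 = -144
  X*Y**2 ↦ 1·6·4·1 = 24
  -2*X*Y*Z ↦ -2·6·2·4 = -96
  -Y**3 ↦ -1·1·8·1 = -8
  2*Y*Z**2 ↦ 2·1·2·16 = 64
  2*Z**3 ↦ 2·1·1·64 = 128
Sum: F(6, 2, 4) = (432) + (-144) + (-144) + (24) + (-96) + (-8) + (64) + (128) = 256.
Reducing mod 11: 256 ≡ 3 (mod 11).
Since F(a, b, c) ≡ 3 ≠ 0 (mod 11), P does NOT lie on the curve.


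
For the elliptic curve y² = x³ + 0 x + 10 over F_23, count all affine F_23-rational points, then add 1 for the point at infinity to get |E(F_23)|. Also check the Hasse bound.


Affine points = {(2, 8), (2, 15), (7, 10), (7, 13), (8, 4), (8, 19), (9, 7), (9, 16), (12, 6), (12, 17), (15, 2), (15, 21), (16, 9), (16, 14), (17, 1), (17, 22), (18, 0), (20, 11), (20, 12), (21, 5), (21, 18), (22, 3), (22, 20)}; affine count = 23; |E(F_23)| = 24.

Discriminant check: Δ ∝ 4a³ + 27b² = 4·0³ + 27·10² = 4·0 + 27·100 ≡ 9 (mod 23). Nonzero ⇒ E is nonsingular.
For each x ∈ F_23, compute rhs = x³ + 0·x + 10 mod 23, then count y ∈ F_23 with y² ≡ rhs.
  x = 0: rhs = 10, matching y values: none (0 points).
  x = 1: rhs = 11, matching y values: none (0 points).
  x = 2: rhs = 18, matching y values: 8, 15 (2 points).
  x = 3: rhs = 14, matching y values: none (0 points).
  x = 4: rhs = 5, matching y values: none (0 points).
  x = 5: rhs = 20, matching y values: none (0 points).
  x = 6: rhs = 19, matching y values: none (0 points).
  x = 7: rhs = 8, matching y values: 10, 13 (2 points).
  x = 8: rhs = 16, matching y values: 4, 19 (2 points).
  x = 9: rhs = 3, matching y values: 7, 16 (2 points).
  x = 10: rhs = 21, matching y values: none (0 points).
  x = 11: rhs = 7, matching y values: none (0 points).
  x = 12: rhs = 13, matching y values: 6, 17 (2 points).
  x = 13: rhs = 22, matching y values: none (0 points).
  x = 14: rhs = 17, matching y values: none (0 points).
  x = 15: rhs = 4, matching y values: 2, 21 (2 points).
  x = 16: rhs = 12, matching y values: 9, 14 (2 points).
  x = 17: rhs = 1, matching y values: 1, 22 (2 points).
  x = 18: rhs = 0, matching y values: 0 (1 points).
  x = 19: rhs = 15, matching y values: none (0 points).
  x = 20: rhs = 6, matching y values: 11, 12 (2 points).
  x = 21: rhs = 2, matching y values: 5, 18 (2 points).
  x = 22: rhs = 9, matching y values: 3, 20 (2 points).
Total affine count: 23.
Full point count |E(F_23)| = 23 + 1 = 24.
Hasse bound: |24 − (23+1)| = |0| = 0 ≤ 2√23 ≈ 9.5917 ✓.


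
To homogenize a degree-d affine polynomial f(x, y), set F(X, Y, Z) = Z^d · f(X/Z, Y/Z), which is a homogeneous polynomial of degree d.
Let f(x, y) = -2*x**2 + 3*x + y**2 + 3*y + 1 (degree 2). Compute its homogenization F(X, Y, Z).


F(X, Y, Z) = -2*X**2 + 3*X*Z + Y**2 + 3*Y*Z + Z**2

deg(f) = 2.
Substitute x = X/Z, y = Y/Z into f, then multiply by Z^2.
  monomial -2·x^2·y^0 ↦ -2·X^2·Y^0·Z^0.
  monomial 3·x^1·y^0 ↦ 3·X^1·Y^0·Z^1.
  monomial 1·x^0·y^2 ↦ 1·X^0·Y^2·Z^0.
  monomial 3·x^0·y^1 ↦ 3·X^0·Y^1·Z^1.
  monomial 1·x^0·y^0 ↦ 1·X^0·Y^0·Z^2.
Collecting: F(X, Y, Z) = -2*X**2 + 3*X*Z + Y**2 + 3*Y*Z + Z**2.


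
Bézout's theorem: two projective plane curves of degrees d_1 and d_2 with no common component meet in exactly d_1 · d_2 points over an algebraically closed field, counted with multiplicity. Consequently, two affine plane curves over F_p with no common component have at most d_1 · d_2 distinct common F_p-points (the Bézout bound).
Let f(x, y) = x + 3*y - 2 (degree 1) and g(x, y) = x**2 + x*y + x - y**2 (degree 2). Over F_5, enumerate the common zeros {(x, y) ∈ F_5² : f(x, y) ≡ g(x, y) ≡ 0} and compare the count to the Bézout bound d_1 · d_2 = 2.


Common zeros: {(1, 2)}; count = 1; Bézout bound = 2.

deg(f) = 1, deg(g) = 2, so Bézout bound = 2.
Scan x ∈ F_5. For each x, list the y ∈ F_5 with f(x, y) ≡ 0 and those with g(x, y) ≡ 0 (mod 5); the common zeros in that column are the intersection.
  x = 0: f ≡ 0 at y ∈ {4}; g ≡ 0 at y ∈ {0}; common: ∅.
  x = 1: f ≡ 0 at y ∈ {2}; g ≡ 0 at y ∈ {2, 4}; common: {2}.
  x = 2: f ≡ 0 at y ∈ {0}; g ≡ 0 at y ∈ ∅; common: ∅.
  x = 3: f ≡ 0 at y ∈ {3}; g ≡ 0 at y ∈ ∅; common: ∅.
  x = 4: f ≡ 0 at y ∈ {1}; g ≡ 0 at y ∈ {0, 4}; common: ∅.
Collecting: common zeros = {(1, 2)}, so the count is 1.
Comparison with the Bézout bound: 1 ≤ 2 = deg(f)·deg(g), as expected for curves with no common component (the affine F_5-count falls short of the bound because intersections may lie at infinity, over extension fields, or carry multiplicity).


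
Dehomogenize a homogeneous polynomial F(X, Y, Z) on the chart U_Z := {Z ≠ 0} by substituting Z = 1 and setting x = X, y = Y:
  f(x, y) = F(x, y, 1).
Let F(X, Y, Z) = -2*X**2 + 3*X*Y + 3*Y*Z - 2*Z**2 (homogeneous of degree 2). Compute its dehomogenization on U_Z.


f(x, y) = -2*x**2 + 3*x*y + 3*y - 2

On U_Z we set Z = 1. Each monomial c·X^i·Y^j·Z^k in F becomes c·x^i·y^j·1^k = c·x^i·y^j.
Substituting Z = 1: F(X, Y, 1) = -2*x**2 + 3*x*y + 3*y - 2.
Note: deg(f) ≤ deg(F) = 2; strict inequality happens when F is divisible by Z (lost terms).


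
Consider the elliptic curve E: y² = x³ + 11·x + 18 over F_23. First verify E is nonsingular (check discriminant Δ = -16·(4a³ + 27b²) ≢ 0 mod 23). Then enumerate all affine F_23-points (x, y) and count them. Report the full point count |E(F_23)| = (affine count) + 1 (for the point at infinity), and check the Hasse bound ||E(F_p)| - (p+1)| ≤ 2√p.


Affine points = {(0, 8), (0, 15), (2, 5), (2, 18), (3, 3), (3, 20), (6, 1), (6, 22), (7, 1), (7, 22), (9, 8), (9, 15), (10, 1), (10, 22), (13, 9), (13, 14), (14, 8), (14, 15), (15, 4), (15, 19), (16, 9), (16, 14), (17, 9), (17, 14), (19, 5), (19, 18), (20, 2), (20, 21), (22, 11), (22, 12)}; affine count = 30; |E(F_23)| = 31.

Discriminant check: Δ ∝ 4a³ + 27b² = 4·11³ + 27·18² = 4·1331 + 27·324 ≡ 19 (mod 23). Nonzero ⇒ E is nonsingular.
For each x ∈ F_23, compute rhs = x³ + 11·x + 18 mod 23, then count y ∈ F_23 with y² ≡ rhs.
  x = 0: rhs = 18, matching y values: 8, 15 (2 points).
  x = 1: rhs = 7, matching y values: none (0 points).
  x = 2: rhs = 2, matching y values: 5, 18 (2 points).
  x = 3: rhs = 9, matching y values: 3, 20 (2 points).
  x = 4: rhs = 11, matching y values: none (0 points).
  x = 5: rhs = 14, matching y values: none (0 points).
  x = 6: rhs = 1, matching y values: 1, 22 (2 points).
  x = 7: rhs = 1, matching y values: 1, 22 (2 points).
  x = 8: rhs = 20, matching y values: none (0 points).
  x = 9: rhs = 18, matching y values: 8, 15 (2 points).
  x = 10: rhs = 1, matching y values: 1, 22 (2 points).
  x = 11: rhs = 21, matching y values: none (0 points).
  x = 12: rhs = 15, matching y values: none (0 points).
  x = 13: rhs = 12, matching y values: 9, 14 (2 points).
  x = 14: rhs = 18, matching y values: 8, 15 (2 points).
  x = 15: rhs = 16, matching y values: 4, 19 (2 points).
  x = 16: rhs = 12, matching y values: 9, 14 (2 points).
  x = 17: rhs = 12, matching y values: 9, 14 (2 points).
  x = 18: rhs = 22, matching y values: none (0 points).
  x = 19: rhs = 2, matching y values: 5, 18 (2 points).
  x = 20: rhs = 4, matching y values: 2, 21 (2 points).
  x = 21: rhs = 11, matching y values: none (0 points).
  x = 22: rhs = 6, matching y values: 11, 12 (2 points).
Total affine count: 30.
Full point count |E(F_23)| = 30 + 1 = 31.
Hasse bound: |31 − (23+1)| = |7| = 7 ≤ 2√23 ≈ 9.5917 ✓.


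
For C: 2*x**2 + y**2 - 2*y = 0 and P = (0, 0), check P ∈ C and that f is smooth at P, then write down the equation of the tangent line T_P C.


Tangent line at P: -2*y = 0.

Step 1: f(0, 0) = 0, so P lies on C.
Step 2: partial derivatives
  f_x(x, y) = 4*x, f_y(x, y) = 2*y - 2.
  f_x(P) = 0, f_y(P) = -2 (gradient nonzero, so P is smooth).
Step 3: tangent line at P: 0·(x − 0) + -2·(y − 0) = 0.
Expanding: -2*y = 0.


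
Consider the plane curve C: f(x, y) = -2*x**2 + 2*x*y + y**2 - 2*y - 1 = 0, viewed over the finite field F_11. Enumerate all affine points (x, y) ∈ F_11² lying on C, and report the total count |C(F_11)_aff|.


Affine F_11-points: {(1, 5), (1, 6), (3, 8), (3, 10), (4, 0), (4, 5), (5, 6), (5, 8), (7, 0), (7, 10)}; count = 10.

For each of the 121 pairs (x, y) ∈ F_11², evaluate f(x, y) mod 11. Record the zeros.
  x = 0: [0↦10, 1↦9, 2↦10, 3↦2, 4↦7, 5↦3, 6↦1, 7↦1, 8↦3, 9↦7, 10↦2]  zeros at y ∈ ∅
  x = 1: [0↦8, 1↦9, 2↦1, 3↦6, 4↦2, 5↦0, 6↦0, 7↦2, 8↦6, 9↦1, 10↦9]  zeros at y ∈ {5, 6}
  x = 2: [0↦2, 1↦5, 2↦10, 3↦6, 4↦4, 5↦4, 6↦6, 7↦10, 8↦5, 9↦2, 10↦1]  zeros at y ∈ ∅
  x = 3: [0↦3, 1↦8, 2↦4, 3↦2, 4↦2, 5↦4, 6↦8, 7↦3, 8↦0, 9↦10, 10↦0]  zeros at y ∈ {8, 10}
  x = 4: [0↦0, 1↦7, 2↦5, 3↦5, 4↦7, 5↦0, 6↦6, 7↦3, 8↦2, 9↦3, 10↦6]  zeros at y ∈ {0, 5}
  x = 5: [0↦4, 1↦2, 2↦2, 3↦4, 4↦8, 5↦3, 6↦0, 7↦10, 8↦0, 9↦3, 10↦8]  zeros at y ∈ {6, 8}
  x = 6: [0↦4, 1↦4, 2↦6, 3↦10, 4↦5, 5↦2, 6↦1, 7↦2, 8↦5, 9↦10, 10↦6]  zeros at y ∈ ∅
  x = 7: [0↦0, 1↦2, 2↦6, 3↦1, 4↦9, 5↦8, 6↦9, 7↦1, 8↦6, 9↦2, 10↦0]  zeros at y ∈ {0, 10}
  x = 8: [0↦3, 1↦7, 2↦2, 3↦10, 4↦9, 5↦10, 6↦2, 7↦7, 8↦3, 9↦1, 10↦1]  zeros at y ∈ ∅
  x = 9: [0↦2, 1↦8, 2↦5, 3↦4, 4↦5, 5↦8, 6↦2, 7↦9, 8↦7, 9↦7, 10↦9]  zeros at y ∈ ∅
  x = 10: [0↦8, 1↦5, 2↦4, 3↦5, 4↦8, 5↦2, 6↦9, 7↦7, 8↦7, 9↦9, 10↦2]  zeros at y ∈ ∅
Collecting zeros: affine points = {(1, 5), (1, 6), (3, 8), (3, 10), (4, 0), (4, 5), (5, 6), (5, 8), (7, 0), (7, 10)}.
Total count |C(F_11)_aff| = 10.


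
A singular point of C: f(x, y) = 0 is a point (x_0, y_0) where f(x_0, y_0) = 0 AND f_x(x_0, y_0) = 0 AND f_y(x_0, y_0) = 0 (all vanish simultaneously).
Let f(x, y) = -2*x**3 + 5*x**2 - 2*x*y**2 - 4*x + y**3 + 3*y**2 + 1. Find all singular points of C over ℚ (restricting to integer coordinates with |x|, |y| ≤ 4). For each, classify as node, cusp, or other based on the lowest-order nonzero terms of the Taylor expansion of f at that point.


Singular points: {(1, 0)}; classification: node.

Compute partial derivatives:
  f_x = -6*x**2 + 10*x - 2*y**2 - 4.
  f_y = -4*x*y + 3*y**2 + 6*y.
Scan x_0 ∈ {−4, ..., 4}. For each x_0, f_y(x_0, y) is a polynomial in y; find its integer roots y ∈ {−4, ..., 4}, then test f_x and f at those candidates.
  x = -4: f_y(-4, y) = 3*y**2 + 22*y; vanishes at y ∈ {0}. (-4, 0): f_x = -140 ≠ 0.
  x = -3: f_y(-3, y) = 3*y**2 + 18*y; vanishes at y ∈ {0}. (-3, 0): f_x = -88 ≠ 0.
  x = -2: f_y(-2, y) = 3*y**2 + 14*y; vanishes at y ∈ {0}. (-2, 0): f_x = -48 ≠ 0.
  x = -1: f_y(-1, y) = 3*y**2 + 10*y; vanishes at y ∈ {0}. (-1, 0): f_x = -20 ≠ 0.
  x = 0: f_y(0, y) = 3*y**2 + 6*y; vanishes at y ∈ {-2, 0}. (0, -2): f_x = -12 ≠ 0; (0, 0): f_x = -4 ≠ 0.
  x = 1: f_y(1, y) = 3*y**2 + 2*y; vanishes at y ∈ {0}. (1, 0): f_x = 0, f = 0 — SINGULAR.
  x = 2: f_y(2, y) = 3*y**2 - 2*y; vanishes at y ∈ {0}. (2, 0): f_x = -8 ≠ 0.
  x = 3: f_y(3, y) = 3*y**2 - 6*y; vanishes at y ∈ {0, 2}. (3, 0): f_x = -28 ≠ 0; (3, 2): f_x = -36 ≠ 0.
  x = 4: f_y(4, y) = 3*y**2 - 10*y; vanishes at y ∈ {0}. (4, 0): f_x = -60 ≠ 0.
Only singular point on the grid: (1, 0).
Classify: substitute x = 1 + u, y = 0 + v and expand: f = -2*u**3 - u**2 - 2*u*v**2 + v**3 + v**2.
No constant or linear terms (consistent with a singular point). Quadratic part: -u**2 + v**2. Cubic part: -2*u**3 - 2*u*v**2 + v**3.
The quadratic part v**2 - u**2 = (v − u)(v + u) splits into two distinct linear factors, so there are two distinct tangent lines y − 0 = ±(x − 1) — this is a node (ordinary double point).
Classification: node.


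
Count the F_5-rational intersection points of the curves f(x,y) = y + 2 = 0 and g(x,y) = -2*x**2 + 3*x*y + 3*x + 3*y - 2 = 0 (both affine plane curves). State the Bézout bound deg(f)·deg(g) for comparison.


Common zeros: {(3, 3)}; count = 1; Bézout bound = 2.

deg(f) = 1, deg(g) = 2, so Bézout bound = 2.
Scan x ∈ F_5. For each x, list the y ∈ F_5 with f(x, y) ≡ 0 and those with g(x, y) ≡ 0 (mod 5); the common zeros in that column are the intersection.
  x = 0: f ≡ 0 at y ∈ {3}; g ≡ 0 at y ∈ {4}; common: ∅.
  x = 1: f ≡ 0 at y ∈ {3}; g ≡ 0 at y ∈ {1}; common: ∅.
  x = 2: f ≡ 0 at y ∈ {3}; g ≡ 0 at y ∈ {1}; common: ∅.
  x = 3: f ≡ 0 at y ∈ {3}; g ≡ 0 at y ∈ {3}; common: {3}.
  x = 4: f ≡ 0 at y ∈ {3}; g ≡ 0 at y ∈ ∅; common: ∅.
Collecting: common zeros = {(3, 3)}, so the count is 1.
Comparison with the Bézout bound: 1 ≤ 2 = deg(f)·deg(g), as expected for curves with no common component (the affine F_5-count falls short of the bound because intersections may lie at infinity, over extension fields, or carry multiplicity).


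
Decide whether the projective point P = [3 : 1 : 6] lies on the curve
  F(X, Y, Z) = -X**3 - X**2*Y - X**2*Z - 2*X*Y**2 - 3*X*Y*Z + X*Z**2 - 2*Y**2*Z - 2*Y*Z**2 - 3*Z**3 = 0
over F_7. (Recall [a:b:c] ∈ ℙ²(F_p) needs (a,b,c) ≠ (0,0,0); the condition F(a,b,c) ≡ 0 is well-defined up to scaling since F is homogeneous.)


F(3,1,6) ≡ 3 (mod 7); P is NOT on the curve.

Evaluate F(3, 1, 6) term-by-term (mod 7).
  -X**3 ↦ -1·27·1·1 = -27
  -X**2*Y ↦ -1·9·1·1 = -9
  -X**2*Z ↦ -1·9·1·6 = -54
  -2*X*Y**2 ↦ -2·3·1·1 = -6
  -3*X*Y*Z ↦ -3·3·1·6 = -54
  X*Z**2 ↦ 1·3·1·36 = 108
  -2*Y**2*Z ↦ -2·1·1·6 = -12
  -2*Y*Z**2 ↦ -2·1·1·36 = -72
  -3*Z**3 ↦ -3·1·1·216 = -648
Sum: F(3, 1, 6) = (-27) + (-9) + (-54) + (-6) + (-54) + (108) + (-12) + (-72) + (-648) = -774.
Reducing mod 7: -774 ≡ 3 (mod 7).
Since F(a, b, c) ≡ 3 ≠ 0 (mod 7), P does NOT lie on the curve.


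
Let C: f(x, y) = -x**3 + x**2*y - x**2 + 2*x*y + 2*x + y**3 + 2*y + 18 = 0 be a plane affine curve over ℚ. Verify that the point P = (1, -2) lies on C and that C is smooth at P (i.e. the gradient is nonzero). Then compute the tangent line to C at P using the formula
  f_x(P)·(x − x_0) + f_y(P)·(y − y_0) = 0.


Tangent line at P: -11*x + 17*y + 45 = 0.

Step 1: f(1, -2) = 0, so P lies on C.
Step 2: partial derivatives
  f_x(x, y) = -3*x**2 + 2*x*y - 2*x + 2*y + 2, f_y(x, y) = x**2 + 2*x + 3*y**2 + 2.
  f_x(P) = -11, f_y(P) = 17 (gradient nonzero, so P is smooth).
Step 3: tangent line at P: -11·(x − 1) + 17·(y − -2) = 0.
Expanding: -11*x + 17*y + 45 = 0.


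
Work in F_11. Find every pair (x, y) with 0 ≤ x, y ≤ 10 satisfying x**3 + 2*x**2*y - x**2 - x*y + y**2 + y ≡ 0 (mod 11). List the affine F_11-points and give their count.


Affine F_11-points: {(0, 0), (0, 10), (1, 0), (1, 9), (2, 2), (4, 2), (5, 10), (8, 5), (8, 6), (9, 1), (9, 10)}; count = 11.

For each of the 121 pairs (x, y) ∈ F_11², evaluate f(x, y) mod 11. Record the zeros.
  x = 0: [0↦0, 1↦2, 2↦6, 3↦1, 4↦9, 5↦8, 6↦9, 7↦1, 8↦6, 9↦2, 10↦0]  zeros at y ∈ {0, 10}
  x = 1: [0↦0, 1↦3, 2↦8, 3↦4, 4↦2, 5↦2, 6↦4, 7↦8, 8↦3, 9↦0, 10↦10]  zeros at y ∈ {0, 9}
  x = 2: [0↦4, 1↦1, 2↦0, 3↦1, 4↦4, 5↦9, 6↦5, 7↦3, 8↦3, 9↦5, 10↦9]  zeros at y ∈ {2}
  x = 3: [0↦7, 1↦2, 2↦10, 3↦9, 4↦10, 5↦2, 6↦7, 7↦3, 8↦1, 9↦1, 10↦3]  zeros at y ∈ ∅
  x = 4: [0↦4, 1↦1, 2↦0, 3↦1, 4↦4, 5↦9, 6↦5, 7↦3, 8↦3, 9↦5, 10↦9]  zeros at y ∈ {2}
  x = 5: [0↦1, 1↦4, 2↦9, 3↦5, 4↦3, 5↦3, 6↦5, 7↦9, 8↦4, 9↦1, 10↦0]  zeros at y ∈ {10}
  x = 6: [0↦4, 1↦6, 2↦10, 3↦5, 4↦2, 5↦1, 6↦2, 7↦5, 8↦10, 9↦6, 10↦4]  zeros at y ∈ ∅
  x = 7: [0↦8, 1↦2, 2↦9, 3↦7, 4↦7, 5↦9, 6↦2, 7↦8, 8↦5, 9↦4, 10↦5]  zeros at y ∈ ∅
  x = 8: [0↦8, 1↦9, 2↦1, 3↦6, 4↦2, 5↦0, 6↦0, 7↦2, 8↦6, 9↦1, 10↦9]  zeros at y ∈ {5, 6}
  x = 9: [0↦10, 1↦0, 2↦3, 3↦8, 4↦4, 5↦2, 6↦2, 7↦4, 8↦8, 9↦3, 10↦0]  zeros at y ∈ {1, 10}
  x = 10: [0↦9, 1↦3, 2↦10, 3↦8, 4↦8, 5↦10, 6↦3, 7↦9, 8↦6, 9↦5, 10↦6]  zeros at y ∈ ∅
Collecting zeros: affine points = {(0, 0), (0, 10), (1, 0), (1, 9), (2, 2), (4, 2), (5, 10), (8, 5), (8, 6), (9, 1), (9, 10)}.
Total count |C(F_11)_aff| = 11.


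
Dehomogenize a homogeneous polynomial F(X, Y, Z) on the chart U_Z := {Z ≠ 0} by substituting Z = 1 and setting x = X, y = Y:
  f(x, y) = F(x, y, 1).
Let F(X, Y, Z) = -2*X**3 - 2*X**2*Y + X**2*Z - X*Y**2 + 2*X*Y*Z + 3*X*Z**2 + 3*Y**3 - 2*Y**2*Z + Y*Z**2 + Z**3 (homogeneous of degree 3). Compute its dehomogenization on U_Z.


f(x, y) = -2*x**3 - 2*x**2*y + x**2 - x*y**2 + 2*x*y + 3*x + 3*y**3 - 2*y**2 + y + 1

On U_Z we set Z = 1. Each monomial c·X^i·Y^j·Z^k in F becomes c·x^i·y^j·1^k = c·x^i·y^j.
Substituting Z = 1: F(X, Y, 1) = -2*x**3 - 2*x**2*y + x**2 - x*y**2 + 2*x*y + 3*x + 3*y**3 - 2*y**2 + y + 1.
Note: deg(f) ≤ deg(F) = 3; strict inequality happens when F is divisible by Z (lost terms).


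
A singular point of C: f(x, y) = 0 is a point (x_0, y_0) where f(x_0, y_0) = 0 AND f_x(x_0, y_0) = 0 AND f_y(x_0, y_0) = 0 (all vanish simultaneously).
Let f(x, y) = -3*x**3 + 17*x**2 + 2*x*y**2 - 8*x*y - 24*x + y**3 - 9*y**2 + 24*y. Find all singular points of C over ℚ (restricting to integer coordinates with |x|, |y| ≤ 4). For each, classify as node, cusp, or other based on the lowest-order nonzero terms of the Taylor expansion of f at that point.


Singular points: {(2, 2)}; classification: node.

Compute partial derivatives:
  f_x = -9*x**2 + 34*x + 2*y**2 - 8*y - 24.
  f_y = 4*x*y - 8*x + 3*y**2 - 18*y + 24.
Scan x_0 ∈ {−4, ..., 4}. For each x_0, f_y(x_0, y) is a polynomial in y; find its integer roots y ∈ {−4, ..., 4}, then test f_x and f at those candidates.
  x = -4: f_y(-4, y) = 3*y**2 - 34*y + 56; vanishes at y ∈ {2}. (-4, 2): f_x = -312 ≠ 0.
  x = -3: f_y(-3, y) = 3*y**2 - 30*y + 48; vanishes at y ∈ {2}. (-3, 2): f_x = -215 ≠ 0.
  x = -2: f_y(-2, y) = 3*y**2 - 26*y + 40; vanishes at y ∈ {2}. (-2, 2): f_x = -136 ≠ 0.
  x = -1: f_y(-1, y) = 3*y**2 - 22*y + 32; vanishes at y ∈ {2}. (-1, 2): f_x = -75 ≠ 0.
  x = 0: f_y(0, y) = 3*y**2 - 18*y + 24; vanishes at y ∈ {2, 4}. (0, 2): f_x = -32 ≠ 0; (0, 4): f_x = -24 ≠ 0.
  x = 1: f_y(1, y) = 3*y**2 - 14*y + 16; vanishes at y ∈ {2}. (1, 2): f_x = -7 ≠ 0.
  x = 2: f_y(2, y) = 3*y**2 - 10*y + 8; vanishes at y ∈ {2}. (2, 2): f_x = 0, f = 0 — SINGULAR.
  x = 3: f_y(3, y) = 3*y**2 - 6*y; vanishes at y ∈ {0, 2}. (3, 0): f_x = -3 ≠ 0; (3, 2): f_x = -11 ≠ 0.
  x = 4: f_y(4, y) = 3*y**2 - 2*y - 8; vanishes at y ∈ {2}. (4, 2): f_x = -40 ≠ 0.
Only singular point on the grid: (2, 2).
Classify: substitute x = 2 + u, y = 2 + v and expand: f = -3*u**3 - u**2 + 2*u*v**2 + v**3 + v**2.
No constant or linear terms (consistent with a singular point). Quadratic part: -u**2 + v**2. Cubic part: -3*u**3 + 2*u*v**2 + v**3.
The quadratic part v**2 - u**2 = (v − u)(v + u) splits into two distinct linear factors, so there are two distinct tangent lines y − 2 = ±(x − 2) — this is a node (ordinary double point).
Classification: node.


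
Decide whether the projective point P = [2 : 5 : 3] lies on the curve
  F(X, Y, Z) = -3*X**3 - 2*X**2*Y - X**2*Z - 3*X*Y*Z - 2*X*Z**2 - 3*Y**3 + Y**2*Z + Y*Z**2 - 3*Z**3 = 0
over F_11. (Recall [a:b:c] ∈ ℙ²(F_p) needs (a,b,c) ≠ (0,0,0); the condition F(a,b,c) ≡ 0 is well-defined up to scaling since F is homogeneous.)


F(2,5,3) ≡ 1 (mod 11); P is NOT on the curve.

Evaluate F(2, 5, 3) term-by-term (mod 11).
  -3*X**3 ↦ -3·8·1·1 = -24
  -2*X**2*Y ↦ -2·4·5·1 = -40
  -X**2*Z ↦ -1·4·1·3 = -12
  -3*X*Y*Z ↦ -3·2·5·3 = -90
  -2*X*Z**2 ↦ -2·2·1·9 = -36
  -3*Y**3 ↦ -3·1·125·1 = -375
  Y**2*Z ↦ 1·1·25·3 = 75
  Y*Z**2 ↦ 1·1·5·9 = 45
  -3*Z**3 ↦ -3·1·1·27 = -81
Sum: F(2, 5, 3) = (-24) + (-40) + (-12) + (-90) + (-36) + (-375) + (75) + (45) + (-81) = -538.
Reducing mod 11: -538 ≡ 1 (mod 11).
Since F(a, b, c) ≡ 1 ≠ 0 (mod 11), P does NOT lie on the curve.


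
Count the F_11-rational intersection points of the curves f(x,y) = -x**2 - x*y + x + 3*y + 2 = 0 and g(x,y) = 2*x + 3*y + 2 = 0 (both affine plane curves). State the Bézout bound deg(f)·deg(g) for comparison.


Common zeros: {(0, 3), (10, 0)}; count = 2; Bézout bound = 2.

deg(f) = 2, deg(g) = 1, so Bézout bound = 2.
Scan x ∈ F_11. For each x, list the y ∈ F_11 with f(x, y) ≡ 0 and those with g(x, y) ≡ 0 (mod 11); the common zeros in that column are the intersection.
  x = 0: f ≡ 0 at y ∈ {3}; g ≡ 0 at y ∈ {3}; common: {3}.
  x = 1: f ≡ 0 at y ∈ {10}; g ≡ 0 at y ∈ {6}; common: ∅.
  x = 2: f ≡ 0 at y ∈ {0}; g ≡ 0 at y ∈ {9}; common: ∅.
  x = 3: f ≡ 0 at y ∈ ∅; g ≡ 0 at y ∈ {1}; common: ∅.
  x = 4: f ≡ 0 at y ∈ {1}; g ≡ 0 at y ∈ {4}; common: ∅.
  x = 5: f ≡ 0 at y ∈ {2}; g ≡ 0 at y ∈ {7}; common: ∅.
  x = 6: f ≡ 0 at y ∈ {9}; g ≡ 0 at y ∈ {10}; common: ∅.
  x = 7: f ≡ 0 at y ∈ {1}; g ≡ 0 at y ∈ {2}; common: ∅.
  x = 8: f ≡ 0 at y ∈ {9}; g ≡ 0 at y ∈ {5}; common: ∅.
  x = 9: f ≡ 0 at y ∈ {3}; g ≡ 0 at y ∈ {8}; common: ∅.
  x = 10: f ≡ 0 at y ∈ {0}; g ≡ 0 at y ∈ {0}; common: {0}.
Collecting: common zeros = {(0, 3), (10, 0)}, so the count is 2.
Comparison with the Bézout bound: 2 ≤ 2 = deg(f)·deg(g), as expected for curves with no common component (the bound is attained).


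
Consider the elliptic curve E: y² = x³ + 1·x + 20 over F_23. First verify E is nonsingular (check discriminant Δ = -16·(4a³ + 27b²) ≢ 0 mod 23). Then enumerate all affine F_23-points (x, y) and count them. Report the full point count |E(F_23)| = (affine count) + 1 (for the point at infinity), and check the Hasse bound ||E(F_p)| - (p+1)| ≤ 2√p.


Affine points = {(3, 2), (3, 21), (5, 9), (5, 14), (6, 9), (6, 14), (7, 5), (7, 18), (10, 8), (10, 15), (12, 9), (12, 14), (14, 8), (14, 15), (15, 11), (15, 12), (20, 6), (20, 17), (22, 8), (22, 15)}; affine count = 20; |E(F_23)| = 21.

Discriminant check: Δ ∝ 4a³ + 27b² = 4·1³ + 27·20² = 4·1 + 27·400 ≡ 17 (mod 23). Nonzero ⇒ E is nonsingular.
For each x ∈ F_23, compute rhs = x³ + 1·x + 20 mod 23, then count y ∈ F_23 with y² ≡ rhs.
  x = 0: rhs = 20, matching y values: none (0 points).
  x = 1: rhs = 22, matching y values: none (0 points).
  x = 2: rhs = 7, matching y values: none (0 points).
  x = 3: rhs = 4, matching y values: 2, 21 (2 points).
  x = 4: rhs = 19, matching y values: none (0 points).
  x = 5: rhs = 12, matching y values: 9, 14 (2 points).
  x = 6: rhs = 12, matching y values: 9, 14 (2 points).
  x = 7: rhs = 2, matching y values: 5, 18 (2 points).
  x = 8: rhs = 11, matching y values: none (0 points).
  x = 9: rhs = 22, matching y values: none (0 points).
  x = 10: rhs = 18, matching y values: 8, 15 (2 points).
  x = 11: rhs = 5, matching y values: none (0 points).
  x = 12: rhs = 12, matching y values: 9, 14 (2 points).
  x = 13: rhs = 22, matching y values: none (0 points).
  x = 14: rhs = 18, matching y values: 8, 15 (2 points).
  x = 15: rhs = 6, matching y values: 11, 12 (2 points).
  x = 16: rhs = 15, matching y values: none (0 points).
  x = 17: rhs = 5, matching y values: none (0 points).
  x = 18: rhs = 5, matching y values: none (0 points).
  x = 19: rhs = 21, matching y values: none (0 points).
  x = 20: rhs = 13, matching y values: 6, 17 (2 points).
  x = 21: rhs = 10, matching y values: none (0 points).
  x = 22: rhs = 18, matching y values: 8, 15 (2 points).
Total affine count: 20.
Full point count |E(F_23)| = 20 + 1 = 21.
Hasse bound: |21 − (23+1)| = |-3| = 3 ≤ 2√23 ≈ 9.5917 ✓.


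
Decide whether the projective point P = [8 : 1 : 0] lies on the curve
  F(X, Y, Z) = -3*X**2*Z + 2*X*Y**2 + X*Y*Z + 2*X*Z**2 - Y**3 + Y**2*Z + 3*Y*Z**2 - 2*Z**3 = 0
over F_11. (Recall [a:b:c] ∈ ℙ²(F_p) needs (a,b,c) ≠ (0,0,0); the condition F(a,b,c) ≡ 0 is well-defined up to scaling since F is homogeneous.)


F(8,1,0) ≡ 4 (mod 11); P is NOT on the curve.

Evaluate F(8, 1, 0) term-by-term (mod 11).
  -3*X**2*Z ↦ -3·64·1·0 = 0
  2*X*Y**2 ↦ 2·8·1·1 = 16
  X*Y*Z ↦ 1·8·1·0 = 0
  2*X*Z**2 ↦ 2·8·1·0 = 0
  -Y**3 ↦ -1·1·1·1 = -1
  Y**2*Z ↦ 1·1·1·0 = 0
  3*Y*Z**2 ↦ 3·1·1·0 = 0
  -2*Z**3 ↦ -2·1·1·0 = 0
Sum: F(8, 1, 0) = (0) + (16) + (0) + (0) + (-1) + (0) + (0) + (0) = 15.
Reducing mod 11: 15 ≡ 4 (mod 11).
Since F(a, b, c) ≡ 4 ≠ 0 (mod 11), P does NOT lie on the curve.


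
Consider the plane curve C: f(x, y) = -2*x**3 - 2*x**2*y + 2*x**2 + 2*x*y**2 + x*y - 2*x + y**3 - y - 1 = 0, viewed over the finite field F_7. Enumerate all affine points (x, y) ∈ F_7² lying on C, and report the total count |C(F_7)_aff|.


Affine F_7-points: {(0, 5), (1, 6), (4, 0), (6, 1), (6, 4)}; count = 5.

For each of the 49 pairs (x, y) ∈ F_7², evaluate f(x, y) mod 7. Record the zeros.
  x = 0: [0↦6, 1↦6, 2↦5, 3↦2, 4↦3, 5↦0, 6↦6]  zeros at y ∈ {5}
  x = 1: [0↦4, 1↦5, 2↦2, 3↦1, 4↦1, 5↦1, 6↦0]  zeros at y ∈ {6}
  x = 2: [0↦1, 1↦6, 2↦4, 3↦1, 4↦3, 5↦2, 6↦4]  zeros at y ∈ ∅
  x = 3: [0↦6, 1↦4, 2↦6, 3↦4, 4↦4, 5↦5, 6↦6]  zeros at y ∈ ∅
  x = 4: [0↦0, 1↦1, 2↦3, 3↦5, 4↦6, 5↦5, 6↦1]  zeros at y ∈ {0}
  x = 5: [0↦6, 1↦6, 2↦4, 3↦6, 4↦4, 5↦4, 6↦5]  zeros at y ∈ ∅
  x = 6: [0↦5, 1↦0, 2↦4, 3↦2, 4↦0, 5↦4, 6↦6]  zeros at y ∈ {1, 4}
Collecting zeros: affine points = {(0, 5), (1, 6), (4, 0), (6, 1), (6, 4)}.
Total count |C(F_7)_aff| = 5.


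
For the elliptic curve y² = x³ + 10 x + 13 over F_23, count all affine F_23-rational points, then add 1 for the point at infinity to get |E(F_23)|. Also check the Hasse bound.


Affine points = {(0, 6), (0, 17), (1, 1), (1, 22), (2, 8), (2, 15), (3, 1), (3, 22), (4, 5), (4, 18), (5, 2), (5, 21), (6, 6), (6, 17), (7, 9), (7, 14), (9, 2), (9, 21), (10, 3), (10, 20), (17, 6), (17, 17), (19, 1), (19, 22), (20, 5), (20, 18), (21, 10), (21, 13), (22, 5), (22, 18)}; affine count = 30; |E(F_23)| = 31.

Discriminant check: Δ ∝ 4a³ + 27b² = 4·10³ + 27·13² = 4·1000 + 27·169 ≡ 7 (mod 23). Nonzero ⇒ E is nonsingular.
For each x ∈ F_23, compute rhs = x³ + 10·x + 13 mod 23, then count y ∈ F_23 with y² ≡ rhs.
  x = 0: rhs = 13, matching y values: 6, 17 (2 points).
  x = 1: rhs = 1, matching y values: 1, 22 (2 points).
  x = 2: rhs = 18, matching y values: 8, 15 (2 points).
  x = 3: rhs = 1, matching y values: 1, 22 (2 points).
  x = 4: rhs = 2, matching y values: 5, 18 (2 points).
  x = 5: rhs = 4, matching y values: 2, 21 (2 points).
  x = 6: rhs = 13, matching y values: 6, 17 (2 points).
  x = 7: rhs = 12, matching y values: 9, 14 (2 points).
  x = 8: rhs = 7, matching y values: none (0 points).
  x = 9: rhs = 4, matching y values: 2, 21 (2 points).
  x = 10: rhs = 9, matching y values: 3, 20 (2 points).
  x = 11: rhs = 5, matching y values: none (0 points).
  x = 12: rhs = 21, matching y values: none (0 points).
  x = 13: rhs = 17, matching y values: none (0 points).
  x = 14: rhs = 22, matching y values: none (0 points).
  x = 15: rhs = 19, matching y values: none (0 points).
  x = 16: rhs = 14, matching y values: none (0 points).
  x = 17: rhs = 13, matching y values: 6, 17 (2 points).
  x = 18: rhs = 22, matching y values: none (0 points).
  x = 19: rhs = 1, matching y values: 1, 22 (2 points).
  x = 20: rhs = 2, matching y values: 5, 18 (2 points).
  x = 21: rhs = 8, matching y values: 10, 13 (2 points).
  x = 22: rhs = 2, matching y values: 5, 18 (2 points).
Total affine count: 30.
Full point count |E(F_23)| = 30 + 1 = 31.
Hasse bound: |31 − (23+1)| = |7| = 7 ≤ 2√23 ≈ 9.5917 ✓.


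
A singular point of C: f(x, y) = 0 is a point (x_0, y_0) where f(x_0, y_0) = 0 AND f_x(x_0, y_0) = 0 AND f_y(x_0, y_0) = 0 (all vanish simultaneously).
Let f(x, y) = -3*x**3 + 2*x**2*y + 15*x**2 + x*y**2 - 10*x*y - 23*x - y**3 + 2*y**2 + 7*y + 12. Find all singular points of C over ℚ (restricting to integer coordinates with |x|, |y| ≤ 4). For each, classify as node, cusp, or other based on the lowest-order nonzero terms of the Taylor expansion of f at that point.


Singular points: {(2, 1)}; classification: node.

Compute partial derivatives:
  f_x = -9*x**2 + 4*x*y + 30*x + y**2 - 10*y - 23.
  f_y = 2*x**2 + 2*x*y - 10*x - 3*y**2 + 4*y + 7.
Scan x_0 ∈ {−4, ..., 4}. For each x_0, f_y(x_0, y) is a polynomial in y; find its integer roots y ∈ {−4, ..., 4}, then test f_x and f at those candidates.
  x = -4: f_y(-4, y) = -3*y**2 - 4*y + 79; no integer root y with |y| ≤ 4.
  x = -3: f_y(-3, y) = -3*y**2 - 2*y + 55; no integer root y with |y| ≤ 4.
  x = -2: f_y(-2, y) = 35 - 3*y**2; no integer root y with |y| ≤ 4.
  x = -1: f_y(-1, y) = -3*y**2 + 2*y + 19; no integer root y with |y| ≤ 4.
  x = 0: f_y(0, y) = -3*y**2 + 4*y + 7; vanishes at y ∈ {-1}. (0, -1): f_x = -12 ≠ 0.
  x = 1: f_y(1, y) = -3*y**2 + 6*y - 1; no integer root y with |y| ≤ 4.
  x = 2: f_y(2, y) = -3*y**2 + 8*y - 5; vanishes at y ∈ {1}. (2, 1): f_x = 0, f = 0 — SINGULAR.
  x = 3: f_y(3, y) = -3*y**2 + 10*y - 5; no integer root y with |y| ≤ 4.
  x = 4: f_y(4, y) = -3*y**2 + 12*y - 1; no integer root y with |y| ≤ 4.
Only singular point on the grid: (2, 1).
Classify: substitute x = 2 + u, y = 1 + v and expand: f = -3*u**3 + 2*u**2*v - u**2 + u*v**2 - v**3 + v**2.
No constant or linear terms (consistent with a singular point). Quadratic part: -u**2 + v**2. Cubic part: -3*u**3 + 2*u**2*v + u*v**2 - v**3.
The quadratic part v**2 - u**2 = (v − u)(v + u) splits into two distinct linear factors, so there are two distinct tangent lines y − 1 = ±(x − 2) — this is a node (ordinary double point).
Classification: node.


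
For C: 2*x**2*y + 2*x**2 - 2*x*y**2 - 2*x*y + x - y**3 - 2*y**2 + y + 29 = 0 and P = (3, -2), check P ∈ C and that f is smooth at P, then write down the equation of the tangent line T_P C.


Tangent line at P: -15*x + 33*y + 111 = 0.

Step 1: f(3, -2) = 0, so P lies on C.
Step 2: partial derivatives
  f_x(x, y) = 4*x*y + 4*x - 2*y**2 - 2*y + 1, f_y(x, y) = 2*x**2 - 4*x*y - 2*x - 3*y**2 - 4*y + 1.
  f_x(P) = -15, f_y(P) = 33 (gradient nonzero, so P is smooth).
Step 3: tangent line at P: -15·(x − 3) + 33·(y − -2) = 0.
Expanding: -15*x + 33*y + 111 = 0.


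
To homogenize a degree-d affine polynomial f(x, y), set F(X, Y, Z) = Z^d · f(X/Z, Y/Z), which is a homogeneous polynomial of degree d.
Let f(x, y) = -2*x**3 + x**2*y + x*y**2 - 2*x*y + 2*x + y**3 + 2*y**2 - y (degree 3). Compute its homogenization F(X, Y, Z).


F(X, Y, Z) = -2*X**3 + X**2*Y + X*Y**2 - 2*X*Y*Z + 2*X*Z**2 + Y**3 + 2*Y**2*Z - Y*Z**2

deg(f) = 3.
Substitute x = X/Z, y = Y/Z into f, then multiply by Z^3.
  monomial -2·x^3·y^0 ↦ -2·X^3·Y^0·Z^0.
  monomial 1·x^2·y^1 ↦ 1·X^2·Y^1·Z^0.
  monomial 1·x^1·y^2 ↦ 1·X^1·Y^2·Z^0.
  monomial -2·x^1·y^1 ↦ -2·X^1·Y^1·Z^1.
  monomial 2·x^1·y^0 ↦ 2·X^1·Y^0·Z^2.
  monomial 1·x^0·y^3 ↦ 1·X^0·Y^3·Z^0.
  monomial 2·x^0·y^2 ↦ 2·X^0·Y^2·Z^1.
  monomial -1·x^0·y^1 ↦ -1·X^0·Y^1·Z^2.
Collecting: F(X, Y, Z) = -2*X**3 + X**2*Y + X*Y**2 - 2*X*Y*Z + 2*X*Z**2 + Y**3 + 2*Y**2*Z - Y*Z**2.


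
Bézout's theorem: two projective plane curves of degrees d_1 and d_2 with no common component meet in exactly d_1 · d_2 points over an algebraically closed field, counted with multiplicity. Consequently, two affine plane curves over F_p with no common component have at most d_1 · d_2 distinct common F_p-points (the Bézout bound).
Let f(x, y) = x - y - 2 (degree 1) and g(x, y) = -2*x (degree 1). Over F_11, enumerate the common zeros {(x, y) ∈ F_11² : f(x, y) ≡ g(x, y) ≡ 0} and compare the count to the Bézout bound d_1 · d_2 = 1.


Common zeros: {(0, 9)}; count = 1; Bézout bound = 1.

deg(f) = 1, deg(g) = 1, so Bézout bound = 1.
Scan x ∈ F_11. For each x, list the y ∈ F_11 with f(x, y) ≡ 0 and those with g(x, y) ≡ 0 (mod 11); the common zeros in that column are the intersection.
  x = 0: f ≡ 0 at y ∈ {9}; g ≡ 0 at y ∈ {0, 1, 2, 3, 4, 5, 6, 7, 8, 9, 10}; common: {9}.
  x = 1: f ≡ 0 at y ∈ {10}; g ≡ 0 at y ∈ ∅; common: ∅.
  x = 2: f ≡ 0 at y ∈ {0}; g ≡ 0 at y ∈ ∅; common: ∅.
  x = 3: f ≡ 0 at y ∈ {1}; g ≡ 0 at y ∈ ∅; common: ∅.
  x = 4: f ≡ 0 at y ∈ {2}; g ≡ 0 at y ∈ ∅; common: ∅.
  x = 5: f ≡ 0 at y ∈ {3}; g ≡ 0 at y ∈ ∅; common: ∅.
  x = 6: f ≡ 0 at y ∈ {4}; g ≡ 0 at y ∈ ∅; common: ∅.
  x = 7: f ≡ 0 at y ∈ {5}; g ≡ 0 at y ∈ ∅; common: ∅.
  x = 8: f ≡ 0 at y ∈ {6}; g ≡ 0 at y ∈ ∅; common: ∅.
  x = 9: f ≡ 0 at y ∈ {7}; g ≡ 0 at y ∈ ∅; common: ∅.
  x = 10: f ≡ 0 at y ∈ {8}; g ≡ 0 at y ∈ ∅; common: ∅.
Collecting: common zeros = {(0, 9)}, so the count is 1.
Comparison with the Bézout bound: 1 ≤ 1 = deg(f)·deg(g), as expected for curves with no common component (the bound is attained).


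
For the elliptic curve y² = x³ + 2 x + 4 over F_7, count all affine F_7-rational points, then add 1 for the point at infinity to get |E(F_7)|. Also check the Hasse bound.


Affine points = {(0, 2), (0, 5), (1, 0), (2, 3), (2, 4), (3, 3), (3, 4), (6, 1), (6, 6)}; affine count = 9; |E(F_7)| = 10.

Discriminant check: Δ ∝ 4a³ + 27b² = 4·2³ + 27·4² = 4·8 + 27·16 ≡ 2 (mod 7). Nonzero ⇒ E is nonsingular.
For each x ∈ F_7, compute rhs = x³ + 2·x + 4 mod 7, then count y ∈ F_7 with y² ≡ rhs.
  x = 0: rhs = 4, matching y values: 2, 5 (2 points).
  x = 1: rhs = 0, matching y values: 0 (1 points).
  x = 2: rhs = 2, matching y values: 3, 4 (2 points).
  x = 3: rhs = 2, matching y values: 3, 4 (2 points).
  x = 4: rhs = 6, matching y values: none (0 points).
  x = 5: rhs = 6, matching y values: none (0 points).
  x = 6: rhs = 1, matching y values: 1, 6 (2 points).
Total affine count: 9.
Full point count |E(F_7)| = 9 + 1 = 10.
Hasse bound: |10 − (7+1)| = |2| = 2 ≤ 2√7 ≈ 5.2915 ✓.
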